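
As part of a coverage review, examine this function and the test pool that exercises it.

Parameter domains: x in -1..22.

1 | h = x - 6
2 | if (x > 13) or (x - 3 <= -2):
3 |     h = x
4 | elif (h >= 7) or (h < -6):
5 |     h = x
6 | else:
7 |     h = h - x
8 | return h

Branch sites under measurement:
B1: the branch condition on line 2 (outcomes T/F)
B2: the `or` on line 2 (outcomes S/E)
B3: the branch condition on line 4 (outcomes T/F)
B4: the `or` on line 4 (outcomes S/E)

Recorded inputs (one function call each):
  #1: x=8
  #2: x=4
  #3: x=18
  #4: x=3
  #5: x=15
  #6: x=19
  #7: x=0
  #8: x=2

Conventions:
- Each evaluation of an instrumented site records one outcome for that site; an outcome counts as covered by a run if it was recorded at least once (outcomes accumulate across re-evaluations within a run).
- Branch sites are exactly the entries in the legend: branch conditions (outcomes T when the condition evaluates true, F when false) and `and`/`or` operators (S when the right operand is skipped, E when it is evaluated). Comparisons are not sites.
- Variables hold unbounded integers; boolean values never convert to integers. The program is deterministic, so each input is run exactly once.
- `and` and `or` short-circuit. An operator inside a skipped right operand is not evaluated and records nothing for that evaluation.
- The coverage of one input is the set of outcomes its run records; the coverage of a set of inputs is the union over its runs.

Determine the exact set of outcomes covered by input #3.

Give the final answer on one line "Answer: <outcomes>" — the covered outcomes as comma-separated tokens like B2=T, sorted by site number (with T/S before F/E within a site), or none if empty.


Simulating input #3 (x=18) step by step:
  B2->S, B1->T
deduplicating events, the covered set is: B1=T, B2=S
Answer: B1=T, B2=S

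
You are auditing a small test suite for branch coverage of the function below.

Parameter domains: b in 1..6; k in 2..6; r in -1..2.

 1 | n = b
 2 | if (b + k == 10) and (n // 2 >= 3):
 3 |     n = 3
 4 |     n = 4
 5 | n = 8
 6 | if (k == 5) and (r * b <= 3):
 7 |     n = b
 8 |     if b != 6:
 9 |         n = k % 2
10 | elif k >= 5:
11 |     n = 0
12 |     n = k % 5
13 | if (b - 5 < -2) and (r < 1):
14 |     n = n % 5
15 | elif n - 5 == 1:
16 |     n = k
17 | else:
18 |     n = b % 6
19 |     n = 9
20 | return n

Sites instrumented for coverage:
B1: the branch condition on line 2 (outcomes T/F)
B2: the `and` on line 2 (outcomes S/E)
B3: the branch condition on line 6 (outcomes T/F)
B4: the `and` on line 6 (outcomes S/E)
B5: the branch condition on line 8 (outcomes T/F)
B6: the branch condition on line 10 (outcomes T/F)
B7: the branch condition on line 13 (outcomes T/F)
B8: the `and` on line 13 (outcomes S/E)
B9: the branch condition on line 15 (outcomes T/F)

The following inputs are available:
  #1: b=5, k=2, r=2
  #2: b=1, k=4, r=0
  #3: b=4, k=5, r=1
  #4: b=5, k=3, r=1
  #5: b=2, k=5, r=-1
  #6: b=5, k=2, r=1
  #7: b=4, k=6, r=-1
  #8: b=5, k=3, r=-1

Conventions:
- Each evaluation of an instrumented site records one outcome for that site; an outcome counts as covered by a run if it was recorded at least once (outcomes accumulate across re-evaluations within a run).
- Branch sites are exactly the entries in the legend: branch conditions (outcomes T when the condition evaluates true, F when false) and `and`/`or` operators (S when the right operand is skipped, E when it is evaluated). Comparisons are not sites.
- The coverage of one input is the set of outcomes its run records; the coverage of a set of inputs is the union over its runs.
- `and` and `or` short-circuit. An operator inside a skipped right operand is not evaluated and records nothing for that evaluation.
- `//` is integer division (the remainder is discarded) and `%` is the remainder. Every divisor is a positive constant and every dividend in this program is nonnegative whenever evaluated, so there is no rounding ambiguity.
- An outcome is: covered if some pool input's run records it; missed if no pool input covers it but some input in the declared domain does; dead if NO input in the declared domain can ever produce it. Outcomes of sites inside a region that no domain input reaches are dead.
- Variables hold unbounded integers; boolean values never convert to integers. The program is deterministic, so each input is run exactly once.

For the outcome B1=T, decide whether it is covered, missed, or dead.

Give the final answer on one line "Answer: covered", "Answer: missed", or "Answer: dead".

no pool input records B1=T
but domain input (b=6, k=4, r=-1) does record it -> reachable, so missed

Answer: missed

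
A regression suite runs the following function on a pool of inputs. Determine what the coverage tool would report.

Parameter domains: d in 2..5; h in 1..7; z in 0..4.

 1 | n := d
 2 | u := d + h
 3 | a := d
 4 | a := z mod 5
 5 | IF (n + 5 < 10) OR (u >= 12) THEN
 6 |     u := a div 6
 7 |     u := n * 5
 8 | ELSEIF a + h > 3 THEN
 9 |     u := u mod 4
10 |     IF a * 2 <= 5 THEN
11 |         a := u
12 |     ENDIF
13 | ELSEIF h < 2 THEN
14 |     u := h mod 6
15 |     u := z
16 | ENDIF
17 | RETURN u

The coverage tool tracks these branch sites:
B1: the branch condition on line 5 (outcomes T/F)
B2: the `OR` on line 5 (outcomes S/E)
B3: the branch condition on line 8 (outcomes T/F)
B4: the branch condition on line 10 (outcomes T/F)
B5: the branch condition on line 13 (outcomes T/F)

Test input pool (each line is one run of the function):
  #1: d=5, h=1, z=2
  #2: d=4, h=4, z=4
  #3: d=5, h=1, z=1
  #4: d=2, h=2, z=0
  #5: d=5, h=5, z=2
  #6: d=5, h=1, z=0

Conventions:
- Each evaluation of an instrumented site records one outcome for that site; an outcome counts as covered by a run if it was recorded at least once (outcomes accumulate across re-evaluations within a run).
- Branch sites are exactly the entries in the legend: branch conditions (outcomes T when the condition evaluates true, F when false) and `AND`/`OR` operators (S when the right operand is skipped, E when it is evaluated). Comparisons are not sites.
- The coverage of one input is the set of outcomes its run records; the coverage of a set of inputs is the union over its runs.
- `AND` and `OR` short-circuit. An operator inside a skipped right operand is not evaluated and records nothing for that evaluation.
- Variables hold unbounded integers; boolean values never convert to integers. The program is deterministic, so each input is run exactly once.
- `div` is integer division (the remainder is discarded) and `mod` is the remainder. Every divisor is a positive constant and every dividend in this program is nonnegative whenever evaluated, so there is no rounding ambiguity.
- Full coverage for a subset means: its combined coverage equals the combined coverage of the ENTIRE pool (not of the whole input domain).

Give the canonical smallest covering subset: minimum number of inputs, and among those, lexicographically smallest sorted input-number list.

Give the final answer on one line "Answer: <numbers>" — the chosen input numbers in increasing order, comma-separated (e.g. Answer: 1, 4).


#1 (d=5, h=1, z=2) -> B2->E, B1->F, B3->F, B5->T; covered: B1=F, B2=E, B3=F, B5=T
#2 (d=4, h=4, z=4) -> B2->S, B1->T; covered: B1=T, B2=S
#3 (d=5, h=1, z=1) -> B2->E, B1->F, B3->F, B5->T; covered: B1=F, B2=E, B3=F, B5=T
#4 (d=2, h=2, z=0) -> B2->S, B1->T; covered: B1=T, B2=S
#5 (d=5, h=5, z=2) -> B2->E, B1->F, B3->T, B4->T; covered: B1=F, B2=E, B3=T, B4=T
#6 (d=5, h=1, z=0) -> B2->E, B1->F, B3->F, B5->T; covered: B1=F, B2=E, B3=F, B5=T
union over all inputs: B1=T, B1=F, B2=S, B2=E, B3=T, B3=F, B4=T, B5=T (8 outcomes)
no size-1 subset reaches all 8 outcomes (best union: 4/8)
no size-2 subset reaches all 8 outcomes (best union: 6/8)
inputs {1, 2, 5} (size 3) cover everything; no size-3 subset with a lexicographically smaller index list covers all 8
Answer: 1, 2, 5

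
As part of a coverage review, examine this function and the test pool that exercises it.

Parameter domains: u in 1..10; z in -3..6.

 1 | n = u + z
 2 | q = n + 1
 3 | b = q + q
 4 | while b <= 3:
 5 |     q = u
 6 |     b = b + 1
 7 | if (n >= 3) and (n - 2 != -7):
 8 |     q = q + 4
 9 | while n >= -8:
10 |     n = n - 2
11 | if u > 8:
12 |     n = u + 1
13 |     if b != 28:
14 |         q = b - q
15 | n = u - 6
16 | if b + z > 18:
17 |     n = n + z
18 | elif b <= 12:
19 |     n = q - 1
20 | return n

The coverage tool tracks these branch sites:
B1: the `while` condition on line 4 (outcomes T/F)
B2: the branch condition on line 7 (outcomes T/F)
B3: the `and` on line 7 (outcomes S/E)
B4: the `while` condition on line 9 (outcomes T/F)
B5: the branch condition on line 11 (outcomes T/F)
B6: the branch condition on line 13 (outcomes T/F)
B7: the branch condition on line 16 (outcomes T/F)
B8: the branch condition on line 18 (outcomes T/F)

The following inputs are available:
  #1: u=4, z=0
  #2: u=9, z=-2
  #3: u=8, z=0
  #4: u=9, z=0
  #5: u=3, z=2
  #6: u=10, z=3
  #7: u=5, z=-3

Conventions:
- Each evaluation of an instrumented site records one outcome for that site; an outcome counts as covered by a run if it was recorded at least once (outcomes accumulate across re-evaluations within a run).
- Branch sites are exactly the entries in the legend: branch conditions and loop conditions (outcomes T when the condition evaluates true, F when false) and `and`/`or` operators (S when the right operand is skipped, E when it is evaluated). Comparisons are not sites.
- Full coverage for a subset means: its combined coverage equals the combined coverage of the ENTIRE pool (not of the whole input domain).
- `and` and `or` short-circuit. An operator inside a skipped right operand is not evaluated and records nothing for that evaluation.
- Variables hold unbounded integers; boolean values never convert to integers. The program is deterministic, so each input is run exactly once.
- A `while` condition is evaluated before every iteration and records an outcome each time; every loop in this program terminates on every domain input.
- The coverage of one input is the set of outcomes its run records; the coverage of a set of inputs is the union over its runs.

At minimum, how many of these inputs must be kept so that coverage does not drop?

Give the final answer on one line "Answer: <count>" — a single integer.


input #1, u=4, z=0: outcomes B1=F, B2=T, B3=E, B4=T, B4=F, B5=F, B7=F, B8=T
input #2, u=9, z=-2: outcomes B1=F, B2=T, B3=E, B4=T, B4=F, B5=T, B6=T, B7=F, B8=F
input #3, u=8, z=0: outcomes B1=F, B2=T, B3=E, B4=T, B4=F, B5=F, B7=F, B8=F
input #4, u=9, z=0: outcomes B1=F, B2=T, B3=E, B4=T, B4=F, B5=T, B6=T, B7=T
input #5, u=3, z=2: outcomes B1=F, B2=T, B3=E, B4=T, B4=F, B5=F, B7=F, B8=T
input #6, u=10, z=3: outcomes B1=F, B2=T, B3=E, B4=T, B4=F, B5=T, B6=F, B7=T
input #7, u=5, z=-3: outcomes B1=F, B2=F, B3=S, B4=T, B4=F, B5=F, B7=F, B8=T
together the pool reaches 15 outcomes: B1=F, B2=T, B2=F, B3=S, B3=E, B4=T, B4=F, B5=T, B5=F, B6=T, B6=F, B7=T, B7=F, B8=T, B8=F
size 1 is not enough: best union over all size-1 subsets is 9/15
size 2 is not enough: best union over all size-2 subsets is 13/15
at size 3, {2, 6, 7} reaches all 15 outcomes; every lexicographically earlier size-3 subset fails
Answer: 3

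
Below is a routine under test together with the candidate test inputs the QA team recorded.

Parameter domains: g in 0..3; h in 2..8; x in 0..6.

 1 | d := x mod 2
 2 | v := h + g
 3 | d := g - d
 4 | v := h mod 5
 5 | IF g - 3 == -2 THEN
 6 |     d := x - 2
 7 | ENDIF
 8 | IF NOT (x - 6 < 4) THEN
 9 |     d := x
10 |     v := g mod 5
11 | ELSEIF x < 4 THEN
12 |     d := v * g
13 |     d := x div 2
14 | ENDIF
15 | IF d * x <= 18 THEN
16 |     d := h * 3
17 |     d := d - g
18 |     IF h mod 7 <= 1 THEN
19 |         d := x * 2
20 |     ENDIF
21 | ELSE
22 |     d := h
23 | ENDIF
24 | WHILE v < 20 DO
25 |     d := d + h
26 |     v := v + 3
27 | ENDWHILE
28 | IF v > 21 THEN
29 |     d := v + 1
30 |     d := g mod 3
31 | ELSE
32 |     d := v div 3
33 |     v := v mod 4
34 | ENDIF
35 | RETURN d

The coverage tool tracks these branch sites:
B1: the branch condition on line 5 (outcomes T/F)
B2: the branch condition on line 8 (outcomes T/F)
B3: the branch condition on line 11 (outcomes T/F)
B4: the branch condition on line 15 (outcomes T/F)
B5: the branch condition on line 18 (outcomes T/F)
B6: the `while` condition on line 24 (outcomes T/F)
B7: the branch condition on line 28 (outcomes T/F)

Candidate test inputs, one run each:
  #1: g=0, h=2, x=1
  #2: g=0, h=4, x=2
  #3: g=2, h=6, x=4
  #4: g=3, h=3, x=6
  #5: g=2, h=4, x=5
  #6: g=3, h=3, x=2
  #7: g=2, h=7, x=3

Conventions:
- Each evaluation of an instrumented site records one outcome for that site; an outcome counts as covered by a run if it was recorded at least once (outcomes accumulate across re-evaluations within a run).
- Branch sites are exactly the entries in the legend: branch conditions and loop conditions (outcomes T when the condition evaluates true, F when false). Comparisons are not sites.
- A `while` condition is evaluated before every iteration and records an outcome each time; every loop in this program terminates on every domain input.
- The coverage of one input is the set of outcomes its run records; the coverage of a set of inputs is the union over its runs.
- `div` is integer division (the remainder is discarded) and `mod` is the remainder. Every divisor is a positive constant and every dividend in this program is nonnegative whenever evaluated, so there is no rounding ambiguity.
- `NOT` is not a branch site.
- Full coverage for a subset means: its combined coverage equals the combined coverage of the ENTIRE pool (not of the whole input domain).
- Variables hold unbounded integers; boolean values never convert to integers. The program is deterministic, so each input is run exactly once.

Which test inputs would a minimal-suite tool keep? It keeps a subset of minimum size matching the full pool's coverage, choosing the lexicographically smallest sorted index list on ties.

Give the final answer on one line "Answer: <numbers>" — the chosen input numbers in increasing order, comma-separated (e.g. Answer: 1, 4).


test 1 (g=0, h=2, x=1) hits B1=F, B2=F, B3=T, B4=T, B5=F, B6=T, B6=F, B7=F
test 2 (g=0, h=4, x=2) hits B1=F, B2=F, B3=T, B4=T, B5=F, B6=T, B6=F, B7=T
test 3 (g=2, h=6, x=4) hits B1=F, B2=F, B3=F, B4=T, B5=F, B6=T, B6=F, B7=T
test 4 (g=3, h=3, x=6) hits B1=F, B2=F, B3=F, B4=T, B5=F, B6=T, B6=F, B7=F
test 5 (g=2, h=4, x=5) hits B1=F, B2=F, B3=F, B4=T, B5=F, B6=T, B6=F, B7=T
test 6 (g=3, h=3, x=2) hits B1=F, B2=F, B3=T, B4=T, B5=F, B6=T, B6=F, B7=F
test 7 (g=2, h=7, x=3) hits B1=F, B2=F, B3=T, B4=T, B5=T, B6=T, B6=F, B7=F
the full pool covers 11 outcomes: B1=F, B2=F, B3=T, B3=F, B4=T, B5=T, B5=F, B6=T, B6=F, B7=T, B7=F
no size-1 subset reaches all 11 outcomes (best union: 8/11)
inputs {3, 7} (size 2) cover everything; no size-2 subset with a lexicographically smaller index list covers all 11
Answer: 3, 7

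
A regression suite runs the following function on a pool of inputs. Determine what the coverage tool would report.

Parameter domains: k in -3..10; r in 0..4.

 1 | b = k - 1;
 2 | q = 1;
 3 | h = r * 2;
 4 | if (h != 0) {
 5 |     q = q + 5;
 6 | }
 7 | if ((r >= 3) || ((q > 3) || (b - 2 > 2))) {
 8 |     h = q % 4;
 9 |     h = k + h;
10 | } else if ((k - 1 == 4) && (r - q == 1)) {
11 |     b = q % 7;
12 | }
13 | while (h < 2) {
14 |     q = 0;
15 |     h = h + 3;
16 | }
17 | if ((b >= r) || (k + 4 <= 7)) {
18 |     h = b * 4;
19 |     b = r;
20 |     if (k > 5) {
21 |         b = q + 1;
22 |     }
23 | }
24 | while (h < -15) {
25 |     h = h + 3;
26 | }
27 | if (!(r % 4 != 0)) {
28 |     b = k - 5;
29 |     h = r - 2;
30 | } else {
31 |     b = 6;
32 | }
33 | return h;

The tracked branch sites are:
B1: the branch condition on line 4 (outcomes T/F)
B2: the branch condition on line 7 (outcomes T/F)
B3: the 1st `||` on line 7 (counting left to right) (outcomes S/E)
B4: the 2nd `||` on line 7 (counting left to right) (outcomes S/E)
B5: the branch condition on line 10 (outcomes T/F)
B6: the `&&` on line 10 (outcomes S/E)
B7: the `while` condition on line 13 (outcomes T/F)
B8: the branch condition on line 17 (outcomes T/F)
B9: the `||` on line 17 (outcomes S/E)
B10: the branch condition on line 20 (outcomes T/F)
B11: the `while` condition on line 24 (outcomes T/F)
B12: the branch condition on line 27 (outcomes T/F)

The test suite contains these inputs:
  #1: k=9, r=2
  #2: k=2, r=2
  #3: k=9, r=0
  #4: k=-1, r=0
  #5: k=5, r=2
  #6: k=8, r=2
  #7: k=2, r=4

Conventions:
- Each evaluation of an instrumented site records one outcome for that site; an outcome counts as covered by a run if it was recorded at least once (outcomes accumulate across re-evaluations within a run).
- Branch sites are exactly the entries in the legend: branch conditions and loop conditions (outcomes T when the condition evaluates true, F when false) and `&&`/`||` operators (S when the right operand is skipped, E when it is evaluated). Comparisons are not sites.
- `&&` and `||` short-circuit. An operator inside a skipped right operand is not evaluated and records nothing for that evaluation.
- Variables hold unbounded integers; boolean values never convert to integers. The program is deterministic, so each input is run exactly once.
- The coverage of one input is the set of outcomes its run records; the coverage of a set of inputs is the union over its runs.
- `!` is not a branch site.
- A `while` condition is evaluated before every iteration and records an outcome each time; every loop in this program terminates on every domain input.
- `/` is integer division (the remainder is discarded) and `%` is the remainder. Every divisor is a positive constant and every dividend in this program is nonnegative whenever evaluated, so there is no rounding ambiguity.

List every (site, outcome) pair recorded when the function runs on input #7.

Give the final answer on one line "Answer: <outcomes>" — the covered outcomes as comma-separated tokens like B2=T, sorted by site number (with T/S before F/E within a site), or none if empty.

Simulating input #7 (k=2, r=4) step by step:
  B1->T, B3->S, B2->T, B7->F, B9->E, B8->T, B10->F, B11->F, B12->T
distinct outcomes covered: B1=T, B2=T, B3=S, B7=F, B8=T, B9=E, B10=F, B11=F, B12=T

Answer: B1=T, B2=T, B3=S, B7=F, B8=T, B9=E, B10=F, B11=F, B12=T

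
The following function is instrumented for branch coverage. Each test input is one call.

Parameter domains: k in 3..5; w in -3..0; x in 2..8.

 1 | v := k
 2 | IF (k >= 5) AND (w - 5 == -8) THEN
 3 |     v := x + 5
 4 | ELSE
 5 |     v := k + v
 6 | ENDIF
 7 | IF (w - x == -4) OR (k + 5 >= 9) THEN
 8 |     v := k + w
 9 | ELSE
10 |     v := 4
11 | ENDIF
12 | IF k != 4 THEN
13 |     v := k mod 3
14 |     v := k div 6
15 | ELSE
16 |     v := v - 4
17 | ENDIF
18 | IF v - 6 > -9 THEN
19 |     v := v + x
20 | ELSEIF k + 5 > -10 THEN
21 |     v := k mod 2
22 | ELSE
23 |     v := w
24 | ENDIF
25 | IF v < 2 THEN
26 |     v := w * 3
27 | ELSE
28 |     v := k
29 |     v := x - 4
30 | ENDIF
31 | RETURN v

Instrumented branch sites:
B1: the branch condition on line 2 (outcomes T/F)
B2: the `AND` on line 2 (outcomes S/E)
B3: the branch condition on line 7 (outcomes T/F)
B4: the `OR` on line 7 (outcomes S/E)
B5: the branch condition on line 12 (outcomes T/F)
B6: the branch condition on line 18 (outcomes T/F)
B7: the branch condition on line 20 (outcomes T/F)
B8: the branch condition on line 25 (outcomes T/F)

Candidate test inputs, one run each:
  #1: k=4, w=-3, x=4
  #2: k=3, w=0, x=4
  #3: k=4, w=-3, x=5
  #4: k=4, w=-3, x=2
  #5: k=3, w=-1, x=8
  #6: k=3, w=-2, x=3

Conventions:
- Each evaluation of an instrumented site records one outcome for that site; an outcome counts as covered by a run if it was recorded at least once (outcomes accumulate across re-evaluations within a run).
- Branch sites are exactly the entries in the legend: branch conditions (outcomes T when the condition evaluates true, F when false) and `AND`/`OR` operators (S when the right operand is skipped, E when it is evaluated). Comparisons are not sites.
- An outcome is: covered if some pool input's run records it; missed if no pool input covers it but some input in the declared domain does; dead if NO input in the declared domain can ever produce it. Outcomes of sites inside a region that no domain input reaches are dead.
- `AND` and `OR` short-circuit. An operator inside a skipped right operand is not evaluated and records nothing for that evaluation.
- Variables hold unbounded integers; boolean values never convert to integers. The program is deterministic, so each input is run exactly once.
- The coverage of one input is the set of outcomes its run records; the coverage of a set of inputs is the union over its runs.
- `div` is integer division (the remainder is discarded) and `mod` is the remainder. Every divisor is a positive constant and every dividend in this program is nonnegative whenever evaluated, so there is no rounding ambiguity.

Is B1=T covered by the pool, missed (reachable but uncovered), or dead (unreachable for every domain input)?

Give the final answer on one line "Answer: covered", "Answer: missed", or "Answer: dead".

no pool input records B1=T
but domain input (k=5, w=-3, x=2) does record it -> reachable, so missed

Answer: missed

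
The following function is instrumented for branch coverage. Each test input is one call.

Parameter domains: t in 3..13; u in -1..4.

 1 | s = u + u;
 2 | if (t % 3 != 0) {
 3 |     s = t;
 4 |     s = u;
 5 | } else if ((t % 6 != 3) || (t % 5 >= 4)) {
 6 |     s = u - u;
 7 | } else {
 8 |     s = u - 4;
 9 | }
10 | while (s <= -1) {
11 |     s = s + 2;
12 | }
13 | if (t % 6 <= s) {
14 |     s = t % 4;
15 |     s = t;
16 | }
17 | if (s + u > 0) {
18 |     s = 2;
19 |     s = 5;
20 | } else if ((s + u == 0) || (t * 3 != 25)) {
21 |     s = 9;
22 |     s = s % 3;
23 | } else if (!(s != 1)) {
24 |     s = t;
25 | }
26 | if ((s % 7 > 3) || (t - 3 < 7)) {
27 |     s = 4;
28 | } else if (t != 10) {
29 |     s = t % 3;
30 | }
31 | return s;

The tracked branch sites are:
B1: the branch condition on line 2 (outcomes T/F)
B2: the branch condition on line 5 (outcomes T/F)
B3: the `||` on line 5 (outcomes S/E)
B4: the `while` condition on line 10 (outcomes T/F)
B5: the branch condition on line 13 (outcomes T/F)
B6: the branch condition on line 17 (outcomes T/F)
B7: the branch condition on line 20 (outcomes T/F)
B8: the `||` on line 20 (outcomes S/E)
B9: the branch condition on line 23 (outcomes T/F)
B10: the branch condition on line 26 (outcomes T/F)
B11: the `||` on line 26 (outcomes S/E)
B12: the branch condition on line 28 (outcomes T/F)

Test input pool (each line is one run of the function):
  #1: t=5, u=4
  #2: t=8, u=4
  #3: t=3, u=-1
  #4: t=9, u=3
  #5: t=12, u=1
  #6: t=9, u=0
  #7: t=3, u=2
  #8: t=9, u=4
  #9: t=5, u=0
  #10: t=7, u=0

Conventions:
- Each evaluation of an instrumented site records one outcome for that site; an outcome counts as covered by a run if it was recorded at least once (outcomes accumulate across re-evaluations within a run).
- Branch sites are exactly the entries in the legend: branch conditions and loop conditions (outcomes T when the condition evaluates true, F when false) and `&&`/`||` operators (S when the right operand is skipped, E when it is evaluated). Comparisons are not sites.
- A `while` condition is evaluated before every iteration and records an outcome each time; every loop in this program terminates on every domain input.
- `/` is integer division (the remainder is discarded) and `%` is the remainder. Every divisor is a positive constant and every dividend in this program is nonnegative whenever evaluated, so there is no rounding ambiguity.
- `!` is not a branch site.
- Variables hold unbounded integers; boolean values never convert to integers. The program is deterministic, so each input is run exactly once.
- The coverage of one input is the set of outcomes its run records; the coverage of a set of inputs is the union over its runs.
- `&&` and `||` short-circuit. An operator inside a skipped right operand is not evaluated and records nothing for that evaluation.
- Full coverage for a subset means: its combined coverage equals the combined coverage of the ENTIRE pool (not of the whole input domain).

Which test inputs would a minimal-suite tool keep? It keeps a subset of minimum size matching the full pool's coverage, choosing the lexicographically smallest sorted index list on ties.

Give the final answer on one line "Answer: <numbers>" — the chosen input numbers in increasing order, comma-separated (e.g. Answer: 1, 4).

input #1 (t=5, u=4): covers B1=T, B4=F, B5=F, B6=T, B10=T, B11=S
input #2 (t=8, u=4): covers B1=T, B4=F, B5=T, B6=T, B10=T, B11=S
input #3 (t=3, u=-1): covers B1=F, B2=F, B3=E, B4=T, B4=F, B5=F, B6=F, B7=T, B8=S, B10=T, B11=E
input #4 (t=9, u=3): covers B1=F, B2=T, B3=E, B4=F, B5=F, B6=T, B10=T, B11=S
input #5 (t=12, u=1): covers B1=F, B2=T, B3=S, B4=F, B5=T, B6=T, B10=T, B11=S
input #6 (t=9, u=0): covers B1=F, B2=T, B3=E, B4=F, B5=F, B6=F, B7=T, B8=S, B10=T, B11=E
input #7 (t=3, u=2): covers B1=F, B2=F, B3=E, B4=T, B4=F, B5=F, B6=T, B10=T, B11=S
input #8 (t=9, u=4): covers B1=F, B2=T, B3=E, B4=F, B5=F, B6=T, B10=T, B11=S
input #9 (t=5, u=0): covers B1=T, B4=F, B5=F, B6=F, B7=T, B8=S, B10=T, B11=E
input #10 (t=7, u=0): covers B1=T, B4=F, B5=F, B6=F, B7=T, B8=S, B10=T, B11=E
the full pool covers 17 outcomes: B1=T, B1=F, B2=T, B2=F, B3=S, B3=E, B4=T, B4=F, B5=T, B5=F, B6=T, B6=F, B7=T, B8=S, B10=T, B11=S, B11=E
every size-1 subset falls short of the 17 outcomes (best: 11/17)
every size-2 subset falls short of the 17 outcomes (best: 16/17)
inputs {1, 3, 5} (size 3) cover everything; no size-3 subset with a lexicographically smaller index list covers all 17

Answer: 1, 3, 5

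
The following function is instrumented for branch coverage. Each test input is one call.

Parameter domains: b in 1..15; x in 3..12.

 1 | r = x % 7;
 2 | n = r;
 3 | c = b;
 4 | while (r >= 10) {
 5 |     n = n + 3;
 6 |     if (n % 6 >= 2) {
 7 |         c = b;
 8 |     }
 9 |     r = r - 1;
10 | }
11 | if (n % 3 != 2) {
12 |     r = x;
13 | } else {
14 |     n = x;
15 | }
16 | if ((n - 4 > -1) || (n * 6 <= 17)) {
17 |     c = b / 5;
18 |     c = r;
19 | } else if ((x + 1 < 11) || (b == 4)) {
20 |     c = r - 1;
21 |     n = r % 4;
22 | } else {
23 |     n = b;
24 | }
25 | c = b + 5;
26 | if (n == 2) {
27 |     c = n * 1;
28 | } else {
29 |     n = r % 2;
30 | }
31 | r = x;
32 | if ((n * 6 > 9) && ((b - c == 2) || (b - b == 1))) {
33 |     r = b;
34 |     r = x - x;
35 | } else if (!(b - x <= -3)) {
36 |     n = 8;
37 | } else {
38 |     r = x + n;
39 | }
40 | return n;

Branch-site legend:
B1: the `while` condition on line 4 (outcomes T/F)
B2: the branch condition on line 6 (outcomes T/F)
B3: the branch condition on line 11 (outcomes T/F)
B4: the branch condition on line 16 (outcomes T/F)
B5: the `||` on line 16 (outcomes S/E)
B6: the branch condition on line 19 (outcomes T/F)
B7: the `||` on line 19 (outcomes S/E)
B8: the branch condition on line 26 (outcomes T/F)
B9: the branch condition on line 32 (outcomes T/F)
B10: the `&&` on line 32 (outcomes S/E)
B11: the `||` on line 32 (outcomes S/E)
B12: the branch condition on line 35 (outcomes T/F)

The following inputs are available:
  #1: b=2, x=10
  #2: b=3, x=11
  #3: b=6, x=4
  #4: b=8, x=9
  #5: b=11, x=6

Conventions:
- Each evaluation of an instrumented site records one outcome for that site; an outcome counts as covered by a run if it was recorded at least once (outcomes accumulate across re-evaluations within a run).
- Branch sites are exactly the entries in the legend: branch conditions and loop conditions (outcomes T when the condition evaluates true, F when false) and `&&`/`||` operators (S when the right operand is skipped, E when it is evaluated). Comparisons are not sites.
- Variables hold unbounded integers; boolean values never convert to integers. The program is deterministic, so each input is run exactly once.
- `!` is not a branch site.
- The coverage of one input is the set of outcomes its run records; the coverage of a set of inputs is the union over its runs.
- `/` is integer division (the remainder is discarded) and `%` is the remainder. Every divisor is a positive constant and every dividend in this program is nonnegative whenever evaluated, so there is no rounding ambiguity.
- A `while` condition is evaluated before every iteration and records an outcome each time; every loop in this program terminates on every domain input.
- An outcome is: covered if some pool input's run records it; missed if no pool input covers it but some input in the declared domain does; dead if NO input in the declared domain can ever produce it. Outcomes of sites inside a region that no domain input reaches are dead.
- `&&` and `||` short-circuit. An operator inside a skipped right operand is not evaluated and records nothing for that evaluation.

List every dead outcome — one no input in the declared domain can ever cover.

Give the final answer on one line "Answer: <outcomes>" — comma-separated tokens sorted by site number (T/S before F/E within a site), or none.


checking every outcome against all 150 domain inputs:
  B1=T: no domain input ever produces it -> dead
  B2=T: no domain input ever produces it -> dead
  B2=F: no domain input ever produces it -> dead
  reachable outcomes have witnesses, e.g. B1=F (e.g. b=1, x=3), B3=T (e.g. b=1, x=3), B3=F (e.g. b=1, x=5), B4=T (e.g. b=1, x=4)
Answer: B1=T, B2=T, B2=F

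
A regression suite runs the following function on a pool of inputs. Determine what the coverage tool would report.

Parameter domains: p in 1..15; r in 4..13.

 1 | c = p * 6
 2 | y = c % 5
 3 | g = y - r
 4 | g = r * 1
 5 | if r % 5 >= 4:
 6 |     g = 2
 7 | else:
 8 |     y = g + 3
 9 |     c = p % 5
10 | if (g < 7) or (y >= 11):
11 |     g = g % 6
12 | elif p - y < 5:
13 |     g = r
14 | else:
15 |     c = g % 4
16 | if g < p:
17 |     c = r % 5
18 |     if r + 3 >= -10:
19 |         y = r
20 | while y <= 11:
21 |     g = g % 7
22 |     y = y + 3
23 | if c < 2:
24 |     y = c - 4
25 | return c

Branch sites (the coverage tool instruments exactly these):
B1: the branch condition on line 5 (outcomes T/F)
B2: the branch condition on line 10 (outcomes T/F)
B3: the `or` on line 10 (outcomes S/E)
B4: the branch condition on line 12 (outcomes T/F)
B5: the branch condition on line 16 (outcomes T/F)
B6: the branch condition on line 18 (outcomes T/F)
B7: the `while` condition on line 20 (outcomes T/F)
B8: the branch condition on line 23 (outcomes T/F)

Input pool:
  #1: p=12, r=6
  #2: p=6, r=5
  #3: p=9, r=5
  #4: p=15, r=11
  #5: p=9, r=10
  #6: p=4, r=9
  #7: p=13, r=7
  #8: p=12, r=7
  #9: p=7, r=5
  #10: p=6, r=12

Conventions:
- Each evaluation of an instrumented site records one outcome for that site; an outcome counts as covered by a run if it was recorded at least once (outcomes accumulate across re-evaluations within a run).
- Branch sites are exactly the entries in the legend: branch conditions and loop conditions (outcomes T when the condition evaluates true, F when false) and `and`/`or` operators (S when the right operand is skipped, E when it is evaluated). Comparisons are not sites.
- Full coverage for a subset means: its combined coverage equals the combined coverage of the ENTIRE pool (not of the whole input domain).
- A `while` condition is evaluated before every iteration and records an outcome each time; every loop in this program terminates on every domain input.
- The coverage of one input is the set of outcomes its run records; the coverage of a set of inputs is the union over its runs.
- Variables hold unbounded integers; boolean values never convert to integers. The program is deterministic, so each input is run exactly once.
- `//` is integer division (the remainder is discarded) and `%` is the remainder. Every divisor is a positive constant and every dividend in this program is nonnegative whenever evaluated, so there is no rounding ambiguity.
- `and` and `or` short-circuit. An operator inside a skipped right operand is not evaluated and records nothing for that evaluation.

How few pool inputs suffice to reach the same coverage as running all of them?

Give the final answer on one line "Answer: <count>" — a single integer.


#1 (p=12, r=6) -> B1->F, B3->S, B2->T, B5->T, B6->T, B7->T, B7->T, B7->F, B8->T; covered: B1=F, B2=T, B3=S, B5=T, B6=T, B7=T, B7=F, B8=T
#2 (p=6, r=5) -> B1->F, B3->S, B2->T, B5->T, B6->T, B7->T, B7->T, B7->T, B7->F, B8->T; covered: B1=F, B2=T, B3=S, B5=T, B6=T, B7=T, B7=F, B8=T
#3 (p=9, r=5) -> B1->F, B3->S, B2->T, B5->T, B6->T, B7->T, B7->T, B7->T, B7->F, B8->T; covered: B1=F, B2=T, B3=S, B5=T, B6=T, B7=T, B7=F, B8=T
#4 (p=15, r=11) -> B1->F, B3->E, B2->T, B5->T, B6->T, B7->T, B7->F, B8->T; covered: B1=F, B2=T, B3=E, B5=T, B6=T, B7=T, B7=F, B8=T
#5 (p=9, r=10) -> B1->F, B3->E, B2->T, B5->T, B6->T, B7->T, B7->F, B8->T; covered: B1=F, B2=T, B3=E, B5=T, B6=T, B7=T, B7=F, B8=T
#6 (p=4, r=9) -> B1->T, B3->S, B2->T, B5->T, B6->T, B7->T, B7->F, B8->F; covered: B1=T, B2=T, B3=S, B5=T, B6=T, B7=T, B7=F, B8=F
#7 (p=13, r=7) -> B1->F, B3->E, B2->F, B4->T, B5->T, B6->T, B7->T, B7->T, B7->F, B8->F; covered: B1=F, B2=F, B3=E, B4=T, B5=T, B6=T, B7=T, B7=F, B8=F
#8 (p=12, r=7) -> B1->F, B3->E, B2->F, B4->T, B5->T, B6->T, B7->T, B7->T, B7->F, B8->F; covered: B1=F, B2=F, B3=E, B4=T, B5=T, B6=T, B7=T, B7=F, B8=F
#9 (p=7, r=5) -> B1->F, B3->S, B2->T, B5->T, B6->T, B7->T, B7->T, B7->T, B7->F, B8->T; covered: B1=F, B2=T, B3=S, B5=T, B6=T, B7=T, B7=F, B8=T
#10 (p=6, r=12) -> B1->F, B3->E, B2->T, B5->T, B6->T, B7->F, B8->F; covered: B1=F, B2=T, B3=E, B5=T, B6=T, B7=F, B8=F
the full pool covers 13 outcomes: B1=T, B1=F, B2=T, B2=F, B3=S, B3=E, B4=T, B5=T, B6=T, B7=T, B7=F, B8=T, B8=F
checked all size-1 subsets: none covers 13 outcomes (max 9/13)
checked all size-2 subsets: none covers 13 outcomes (max 12/13)
the canonical winner is {1, 6, 7}: size 3, full 13-outcome coverage, earliest index list among size-3 covers
Answer: 3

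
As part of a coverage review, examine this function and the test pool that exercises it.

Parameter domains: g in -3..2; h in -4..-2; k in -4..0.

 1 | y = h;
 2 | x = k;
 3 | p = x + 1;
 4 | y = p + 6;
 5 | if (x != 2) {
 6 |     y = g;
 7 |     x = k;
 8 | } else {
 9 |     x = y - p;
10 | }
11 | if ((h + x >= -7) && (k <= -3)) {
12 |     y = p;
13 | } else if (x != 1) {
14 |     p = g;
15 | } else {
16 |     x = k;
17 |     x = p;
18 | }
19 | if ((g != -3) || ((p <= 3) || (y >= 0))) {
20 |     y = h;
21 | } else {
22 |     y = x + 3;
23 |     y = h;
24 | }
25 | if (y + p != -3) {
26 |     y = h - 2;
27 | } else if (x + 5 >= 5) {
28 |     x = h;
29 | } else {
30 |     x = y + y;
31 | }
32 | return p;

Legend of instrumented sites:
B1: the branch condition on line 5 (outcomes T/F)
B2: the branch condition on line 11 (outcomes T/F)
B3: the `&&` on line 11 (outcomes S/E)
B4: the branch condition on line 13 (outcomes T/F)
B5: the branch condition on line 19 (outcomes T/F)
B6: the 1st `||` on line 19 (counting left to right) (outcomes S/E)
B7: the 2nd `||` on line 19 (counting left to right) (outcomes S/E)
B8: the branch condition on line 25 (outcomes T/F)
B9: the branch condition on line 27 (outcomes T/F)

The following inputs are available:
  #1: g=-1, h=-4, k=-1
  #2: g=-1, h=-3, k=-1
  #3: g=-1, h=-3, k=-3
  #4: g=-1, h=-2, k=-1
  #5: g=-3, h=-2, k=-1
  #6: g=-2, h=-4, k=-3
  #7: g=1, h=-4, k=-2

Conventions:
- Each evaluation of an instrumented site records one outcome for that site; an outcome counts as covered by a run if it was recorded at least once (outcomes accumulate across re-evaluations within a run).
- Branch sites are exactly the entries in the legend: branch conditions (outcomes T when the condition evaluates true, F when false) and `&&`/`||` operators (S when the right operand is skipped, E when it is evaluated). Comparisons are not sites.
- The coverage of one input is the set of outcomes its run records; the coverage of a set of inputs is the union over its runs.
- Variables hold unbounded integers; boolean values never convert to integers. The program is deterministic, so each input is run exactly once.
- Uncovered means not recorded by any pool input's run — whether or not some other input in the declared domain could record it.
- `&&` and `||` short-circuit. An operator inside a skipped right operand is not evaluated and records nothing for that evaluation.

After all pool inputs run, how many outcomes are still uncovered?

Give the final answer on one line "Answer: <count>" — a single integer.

#1 (g=-1, h=-4, k=-1) -> B1->T, B3->E, B2->F, B4->T, B6->S, B5->T, B8->T; covered: B1=T, B2=F, B3=E, B4=T, B5=T, B6=S, B8=T
#2 (g=-1, h=-3, k=-1) -> B1->T, B3->E, B2->F, B4->T, B6->S, B5->T, B8->T; covered: B1=T, B2=F, B3=E, B4=T, B5=T, B6=S, B8=T
#3 (g=-1, h=-3, k=-3) -> B1->T, B3->E, B2->T, B6->S, B5->T, B8->T; covered: B1=T, B2=T, B3=E, B5=T, B6=S, B8=T
#4 (g=-1, h=-2, k=-1) -> B1->T, B3->E, B2->F, B4->T, B6->S, B5->T, B8->F, B9->F; covered: B1=T, B2=F, B3=E, B4=T, B5=T, B6=S, B8=F, B9=F
#5 (g=-3, h=-2, k=-1) -> B1->T, B3->E, B2->F, B4->T, B6->E, B7->S, B5->T, B8->T; covered: B1=T, B2=F, B3=E, B4=T, B5=T, B6=E, B7=S, B8=T
#6 (g=-2, h=-4, k=-3) -> B1->T, B3->E, B2->T, B6->S, B5->T, B8->T; covered: B1=T, B2=T, B3=E, B5=T, B6=S, B8=T
#7 (g=1, h=-4, k=-2) -> B1->T, B3->E, B2->F, B4->T, B6->S, B5->T, B8->F, B9->F; covered: B1=T, B2=F, B3=E, B4=T, B5=T, B6=S, B8=F, B9=F
union over the pool: B1=T, B2=T, B2=F, B3=E, B4=T, B5=T, B6=S, B6=E, B7=S, B8=T, B8=F, B9=F
uncovered (6 of 18): B1=F, B3=S, B4=F, B5=F, B7=E, B9=T

Answer: 6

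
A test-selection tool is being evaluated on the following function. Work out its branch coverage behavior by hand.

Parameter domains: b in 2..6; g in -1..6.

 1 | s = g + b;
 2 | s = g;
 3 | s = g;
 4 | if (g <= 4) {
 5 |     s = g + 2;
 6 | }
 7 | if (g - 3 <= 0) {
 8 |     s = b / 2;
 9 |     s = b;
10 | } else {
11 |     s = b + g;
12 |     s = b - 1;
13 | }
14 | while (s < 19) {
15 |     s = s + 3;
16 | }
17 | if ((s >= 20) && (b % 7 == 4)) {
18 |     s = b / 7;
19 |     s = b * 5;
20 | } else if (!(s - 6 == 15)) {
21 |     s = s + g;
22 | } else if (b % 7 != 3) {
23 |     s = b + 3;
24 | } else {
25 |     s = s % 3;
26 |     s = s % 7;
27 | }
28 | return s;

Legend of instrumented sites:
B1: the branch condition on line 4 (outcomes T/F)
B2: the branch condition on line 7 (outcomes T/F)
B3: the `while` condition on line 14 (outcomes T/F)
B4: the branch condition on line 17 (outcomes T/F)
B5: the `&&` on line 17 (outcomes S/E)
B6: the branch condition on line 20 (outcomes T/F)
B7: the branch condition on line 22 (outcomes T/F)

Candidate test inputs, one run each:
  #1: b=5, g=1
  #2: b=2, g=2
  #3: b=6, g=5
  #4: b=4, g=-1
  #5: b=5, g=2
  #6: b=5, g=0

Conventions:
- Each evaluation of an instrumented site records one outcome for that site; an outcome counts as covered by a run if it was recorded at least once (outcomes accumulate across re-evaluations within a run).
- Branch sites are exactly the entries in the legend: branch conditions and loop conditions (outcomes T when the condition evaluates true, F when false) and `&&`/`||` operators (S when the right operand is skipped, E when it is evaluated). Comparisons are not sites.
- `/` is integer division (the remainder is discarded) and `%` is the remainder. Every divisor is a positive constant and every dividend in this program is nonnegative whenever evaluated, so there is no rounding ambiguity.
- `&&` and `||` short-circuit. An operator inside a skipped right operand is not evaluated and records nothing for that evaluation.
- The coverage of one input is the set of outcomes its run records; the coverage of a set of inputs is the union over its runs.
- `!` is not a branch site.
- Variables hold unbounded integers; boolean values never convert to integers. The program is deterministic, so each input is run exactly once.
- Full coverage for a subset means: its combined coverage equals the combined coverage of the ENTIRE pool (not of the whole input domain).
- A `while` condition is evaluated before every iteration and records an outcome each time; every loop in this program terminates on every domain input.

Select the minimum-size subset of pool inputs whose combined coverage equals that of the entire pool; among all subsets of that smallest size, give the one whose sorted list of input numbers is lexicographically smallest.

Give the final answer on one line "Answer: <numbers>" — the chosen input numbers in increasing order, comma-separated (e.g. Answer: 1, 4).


run #1 (b=5, g=1) runs B1->T, B2->T, B3->T, B3->T, B3->T, B3->T, B3->T, B3->F, B5->E, B4->F, B6->T; records B1=T, B2=T, B3=T, B3=F, B4=F, B5=E, B6=T
run #2 (b=2, g=2) runs B1->T, B2->T, B3->T, B3->T, B3->T, B3->T, B3->T, B3->T, B3->F, B5->E, B4->F, B6->T; records B1=T, B2=T, B3=T, B3=F, B4=F, B5=E, B6=T
run #3 (b=6, g=5) runs B1->F, B2->F, B3->T, B3->T, B3->T, B3->T, B3->T, B3->F, B5->E, B4->F, B6->T; records B1=F, B2=F, B3=T, B3=F, B4=F, B5=E, B6=T
run #4 (b=4, g=-1) runs B1->T, B2->T, B3->T, B3->T, B3->T, B3->T, B3->T, B3->F, B5->S, B4->F, B6->T; records B1=T, B2=T, B3=T, B3=F, B4=F, B5=S, B6=T
run #5 (b=5, g=2) runs B1->T, B2->T, B3->T, B3->T, B3->T, B3->T, B3->T, B3->F, B5->E, B4->F, B6->T; records B1=T, B2=T, B3=T, B3=F, B4=F, B5=E, B6=T
run #6 (b=5, g=0) runs B1->T, B2->T, B3->T, B3->T, B3->T, B3->T, B3->T, B3->F, B5->E, B4->F, B6->T; records B1=T, B2=T, B3=T, B3=F, B4=F, B5=E, B6=T
the full pool covers 10 outcomes: B1=T, B1=F, B2=T, B2=F, B3=T, B3=F, B4=F, B5=S, B5=E, B6=T
every size-1 subset falls short of the 10 outcomes (best: 7/10)
at size 2, {3, 4} reaches all 10 outcomes; every lexicographically earlier size-2 subset fails
Answer: 3, 4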